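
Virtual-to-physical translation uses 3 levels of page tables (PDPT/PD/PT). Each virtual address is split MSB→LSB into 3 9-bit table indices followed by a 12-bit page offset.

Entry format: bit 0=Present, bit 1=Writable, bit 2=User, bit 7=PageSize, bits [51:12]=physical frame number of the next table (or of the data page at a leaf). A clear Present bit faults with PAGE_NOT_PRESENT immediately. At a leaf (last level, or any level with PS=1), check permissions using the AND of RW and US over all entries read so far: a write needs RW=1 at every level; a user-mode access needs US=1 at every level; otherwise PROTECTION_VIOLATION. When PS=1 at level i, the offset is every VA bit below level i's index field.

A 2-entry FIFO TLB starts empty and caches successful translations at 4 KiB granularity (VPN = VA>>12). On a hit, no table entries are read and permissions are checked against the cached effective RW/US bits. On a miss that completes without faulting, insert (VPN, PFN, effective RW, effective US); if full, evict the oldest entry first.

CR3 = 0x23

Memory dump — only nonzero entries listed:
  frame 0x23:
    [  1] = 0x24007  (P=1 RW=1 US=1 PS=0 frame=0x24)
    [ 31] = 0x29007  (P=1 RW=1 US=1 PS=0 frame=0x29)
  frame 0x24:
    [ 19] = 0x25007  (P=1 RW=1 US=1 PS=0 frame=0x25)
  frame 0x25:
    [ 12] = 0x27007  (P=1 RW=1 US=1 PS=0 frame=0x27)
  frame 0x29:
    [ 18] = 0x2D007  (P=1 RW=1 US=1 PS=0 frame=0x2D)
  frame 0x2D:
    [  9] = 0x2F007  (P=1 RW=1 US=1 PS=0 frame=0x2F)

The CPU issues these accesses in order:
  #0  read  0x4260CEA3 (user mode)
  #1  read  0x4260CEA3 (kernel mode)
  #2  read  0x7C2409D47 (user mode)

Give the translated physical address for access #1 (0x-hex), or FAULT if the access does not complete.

Per-access translation:
#0 VA=0x4260CEA3 (r,user):
  L0 @0x23[1] → 0x24007  P=1,RW=1,US=1,PS=0
  L1 @0x24[19] → 0x25007  P=1,RW=1,US=1,PS=0
  L2 @0x25[12] → 0x27007  P=1,RW=1,US=1,PS=0
  ⇒ phys 0x27EA3  [3 reads]
#1 VA=0x4260CEA3 (r,kernel):
  TLB hit vpn=0x4260C → PA=0x27EA3
#2 VA=0x7C2409D47 (r,user):
  L0 @0x23[31] → 0x29007  P=1,RW=1,US=1,PS=0
  L1 @0x29[18] → 0x2D007  P=1,RW=1,US=1,PS=0
  L2 @0x2D[9] → 0x2F007  P=1,RW=1,US=1,PS=0
  ⇒ phys 0x2FD47  [3 reads]

Access #1 PA: 0x27EA3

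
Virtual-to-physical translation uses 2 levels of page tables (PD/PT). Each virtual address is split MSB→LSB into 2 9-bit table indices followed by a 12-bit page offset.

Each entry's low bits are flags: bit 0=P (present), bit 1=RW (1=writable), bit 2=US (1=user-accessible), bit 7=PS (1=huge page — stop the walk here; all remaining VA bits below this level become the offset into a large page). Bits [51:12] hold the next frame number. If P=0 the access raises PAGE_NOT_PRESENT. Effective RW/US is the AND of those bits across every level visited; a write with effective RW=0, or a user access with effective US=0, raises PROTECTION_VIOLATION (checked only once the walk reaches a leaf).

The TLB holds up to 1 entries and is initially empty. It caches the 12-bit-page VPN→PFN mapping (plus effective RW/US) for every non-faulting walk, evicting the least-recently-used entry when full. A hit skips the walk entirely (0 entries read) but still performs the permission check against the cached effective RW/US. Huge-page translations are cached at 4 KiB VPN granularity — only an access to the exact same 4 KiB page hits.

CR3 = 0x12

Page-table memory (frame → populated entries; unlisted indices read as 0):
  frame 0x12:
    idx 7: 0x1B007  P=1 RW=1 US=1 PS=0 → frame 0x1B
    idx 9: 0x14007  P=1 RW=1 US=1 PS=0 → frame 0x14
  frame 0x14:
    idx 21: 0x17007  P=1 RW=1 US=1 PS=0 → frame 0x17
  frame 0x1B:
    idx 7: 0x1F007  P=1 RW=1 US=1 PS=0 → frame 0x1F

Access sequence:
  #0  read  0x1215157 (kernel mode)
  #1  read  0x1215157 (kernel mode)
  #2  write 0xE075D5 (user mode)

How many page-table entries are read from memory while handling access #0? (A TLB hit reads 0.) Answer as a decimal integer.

Per-access translation:
#0 VA=0x1215157 (r,kernel):
  L0: frame=0x12 idx=9 entry=0x14007 [P=1 RW=1 US=1 PS=0]
  L1: frame=0x14 idx=21 entry=0x17007 [P=1 RW=1 US=1 PS=0]
  → PA=0x17157  (2 entries read)
#1 VA=0x1215157 (r,kernel):
  TLB hit vpn=0x1215 → PA=0x17157
#2 VA=0xE075D5 (w,user):
  L0: frame=0x12 idx=7 entry=0x1B007 [P=1 RW=1 US=1 PS=0]
  L1: frame=0x1B idx=7 entry=0x1F007 [P=1 RW=1 US=1 PS=0]
  → PA=0x1F5D5  (2 entries read)

Entries read for #0: 2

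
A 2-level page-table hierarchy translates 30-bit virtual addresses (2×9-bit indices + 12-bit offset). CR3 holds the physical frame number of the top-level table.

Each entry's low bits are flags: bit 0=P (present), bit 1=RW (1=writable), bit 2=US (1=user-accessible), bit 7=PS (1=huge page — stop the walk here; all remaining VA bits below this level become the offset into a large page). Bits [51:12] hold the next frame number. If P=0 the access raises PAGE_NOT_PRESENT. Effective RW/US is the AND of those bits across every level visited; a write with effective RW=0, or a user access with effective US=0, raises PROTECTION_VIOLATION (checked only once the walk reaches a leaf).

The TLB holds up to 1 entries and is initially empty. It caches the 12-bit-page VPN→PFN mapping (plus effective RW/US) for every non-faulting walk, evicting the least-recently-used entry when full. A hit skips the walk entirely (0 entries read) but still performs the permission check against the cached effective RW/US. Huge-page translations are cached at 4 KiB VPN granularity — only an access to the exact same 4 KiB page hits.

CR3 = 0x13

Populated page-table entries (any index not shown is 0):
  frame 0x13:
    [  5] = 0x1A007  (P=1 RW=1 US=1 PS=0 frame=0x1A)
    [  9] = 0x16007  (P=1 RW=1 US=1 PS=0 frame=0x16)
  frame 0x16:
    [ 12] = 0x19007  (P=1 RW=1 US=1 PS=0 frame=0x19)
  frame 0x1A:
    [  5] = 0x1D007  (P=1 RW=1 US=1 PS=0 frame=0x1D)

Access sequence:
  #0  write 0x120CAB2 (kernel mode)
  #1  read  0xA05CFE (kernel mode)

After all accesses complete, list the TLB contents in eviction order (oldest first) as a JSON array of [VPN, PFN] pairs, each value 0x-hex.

Per-access translation:
#0 VA=0x120CAB2 (w,kernel):
  [0] read 0x13 idx=9: raw=0x16007 flags P=1 W=1 U=1 S=0
  [1] read 0x16 idx=12: raw=0x19007 flags P=1 W=1 U=1 S=0
  ⇒ phys 0x19AB2  [2 reads]
#1 VA=0xA05CFE (r,kernel):
  [0] read 0x13 idx=5: raw=0x1A007 flags P=1 W=1 U=1 S=0
  [1] read 0x1A idx=5: raw=0x1D007 flags P=1 W=1 U=1 S=0
  ⇒ phys 0x1DCFE  [2 reads]

TLB: [["0xA05", "0x1D"]]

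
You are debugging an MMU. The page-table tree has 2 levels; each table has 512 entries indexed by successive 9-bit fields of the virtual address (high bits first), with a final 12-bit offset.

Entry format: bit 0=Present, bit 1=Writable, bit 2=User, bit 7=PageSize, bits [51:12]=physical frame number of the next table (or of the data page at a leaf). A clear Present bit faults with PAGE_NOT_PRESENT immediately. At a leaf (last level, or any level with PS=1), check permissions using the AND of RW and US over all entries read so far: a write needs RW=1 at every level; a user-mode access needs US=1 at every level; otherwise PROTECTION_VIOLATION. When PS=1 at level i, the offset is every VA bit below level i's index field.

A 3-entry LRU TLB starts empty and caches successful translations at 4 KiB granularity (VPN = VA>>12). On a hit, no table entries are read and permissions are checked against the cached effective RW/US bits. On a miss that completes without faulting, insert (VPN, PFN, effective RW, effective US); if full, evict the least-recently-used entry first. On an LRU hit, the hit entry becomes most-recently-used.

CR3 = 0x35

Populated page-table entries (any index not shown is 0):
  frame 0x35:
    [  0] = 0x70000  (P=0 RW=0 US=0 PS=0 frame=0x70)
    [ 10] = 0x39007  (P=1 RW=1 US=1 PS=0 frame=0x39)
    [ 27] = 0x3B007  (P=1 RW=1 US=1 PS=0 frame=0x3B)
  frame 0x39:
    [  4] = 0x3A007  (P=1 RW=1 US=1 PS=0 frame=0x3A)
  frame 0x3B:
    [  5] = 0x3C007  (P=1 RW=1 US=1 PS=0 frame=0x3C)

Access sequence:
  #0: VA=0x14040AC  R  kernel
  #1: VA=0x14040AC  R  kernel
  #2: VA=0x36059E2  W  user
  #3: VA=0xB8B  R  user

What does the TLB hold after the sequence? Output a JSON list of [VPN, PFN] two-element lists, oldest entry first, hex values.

Walk each access:
#0 VA=0x14040AC (r,kernel):
  lvl0: tbl 0x35, slot 10 ⇒ 0x39007 (P1/RW1/US1/PS0)
  lvl1: tbl 0x39, slot 4 ⇒ 0x3A007 (P1/RW1/US1/PS0)
  ⇒ phys 0x3A0AC  [2 reads]
#1 VA=0x14040AC (r,kernel):
  TLB hit vpn=0x1404 → PA=0x3A0AC
#2 VA=0x36059E2 (w,user):
  lvl0: tbl 0x35, slot 27 ⇒ 0x3B007 (P1/RW1/US1/PS0)
  lvl1: tbl 0x3B, slot 5 ⇒ 0x3C007 (P1/RW1/US1/PS0)
  ⇒ phys 0x3C9E2  [2 reads]
#3 VA=0xB8B (r,user):
  lvl0: tbl 0x35, slot 0 ⇒ 0x70000 (P0/RW0/US0/PS0)
  ✗ PAGE_NOT_PRESENT  [1 reads]

TLB: [["0x1404", "0x3A"], ["0x3605", "0x3C"]]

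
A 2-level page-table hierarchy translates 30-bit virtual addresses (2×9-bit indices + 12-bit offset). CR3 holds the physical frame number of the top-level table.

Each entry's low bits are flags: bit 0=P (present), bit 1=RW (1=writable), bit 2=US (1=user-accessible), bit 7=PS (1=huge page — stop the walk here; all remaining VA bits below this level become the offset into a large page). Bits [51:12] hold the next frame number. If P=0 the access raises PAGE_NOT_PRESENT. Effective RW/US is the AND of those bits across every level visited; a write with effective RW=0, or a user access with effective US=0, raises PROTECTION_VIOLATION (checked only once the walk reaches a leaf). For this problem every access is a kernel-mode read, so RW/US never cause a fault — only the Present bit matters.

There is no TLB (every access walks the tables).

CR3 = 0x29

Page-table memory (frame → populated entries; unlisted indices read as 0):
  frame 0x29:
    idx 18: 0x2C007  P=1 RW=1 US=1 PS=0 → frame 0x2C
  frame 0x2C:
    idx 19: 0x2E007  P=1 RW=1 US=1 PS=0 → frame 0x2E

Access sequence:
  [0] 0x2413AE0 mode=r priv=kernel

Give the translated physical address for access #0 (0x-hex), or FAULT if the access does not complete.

Per-access translation:
#0 VA=0x2413AE0 (r,kernel):
  lvl0: tbl 0x29, slot 18 ⇒ 0x2C007 (P1/RW1/US1/PS0)
  lvl1: tbl 0x2C, slot 19 ⇒ 0x2E007 (P1/RW1/US1/PS0)
  ⇒ phys 0x2EAE0  [2 reads]

Access #0 PA: 0x2EAE0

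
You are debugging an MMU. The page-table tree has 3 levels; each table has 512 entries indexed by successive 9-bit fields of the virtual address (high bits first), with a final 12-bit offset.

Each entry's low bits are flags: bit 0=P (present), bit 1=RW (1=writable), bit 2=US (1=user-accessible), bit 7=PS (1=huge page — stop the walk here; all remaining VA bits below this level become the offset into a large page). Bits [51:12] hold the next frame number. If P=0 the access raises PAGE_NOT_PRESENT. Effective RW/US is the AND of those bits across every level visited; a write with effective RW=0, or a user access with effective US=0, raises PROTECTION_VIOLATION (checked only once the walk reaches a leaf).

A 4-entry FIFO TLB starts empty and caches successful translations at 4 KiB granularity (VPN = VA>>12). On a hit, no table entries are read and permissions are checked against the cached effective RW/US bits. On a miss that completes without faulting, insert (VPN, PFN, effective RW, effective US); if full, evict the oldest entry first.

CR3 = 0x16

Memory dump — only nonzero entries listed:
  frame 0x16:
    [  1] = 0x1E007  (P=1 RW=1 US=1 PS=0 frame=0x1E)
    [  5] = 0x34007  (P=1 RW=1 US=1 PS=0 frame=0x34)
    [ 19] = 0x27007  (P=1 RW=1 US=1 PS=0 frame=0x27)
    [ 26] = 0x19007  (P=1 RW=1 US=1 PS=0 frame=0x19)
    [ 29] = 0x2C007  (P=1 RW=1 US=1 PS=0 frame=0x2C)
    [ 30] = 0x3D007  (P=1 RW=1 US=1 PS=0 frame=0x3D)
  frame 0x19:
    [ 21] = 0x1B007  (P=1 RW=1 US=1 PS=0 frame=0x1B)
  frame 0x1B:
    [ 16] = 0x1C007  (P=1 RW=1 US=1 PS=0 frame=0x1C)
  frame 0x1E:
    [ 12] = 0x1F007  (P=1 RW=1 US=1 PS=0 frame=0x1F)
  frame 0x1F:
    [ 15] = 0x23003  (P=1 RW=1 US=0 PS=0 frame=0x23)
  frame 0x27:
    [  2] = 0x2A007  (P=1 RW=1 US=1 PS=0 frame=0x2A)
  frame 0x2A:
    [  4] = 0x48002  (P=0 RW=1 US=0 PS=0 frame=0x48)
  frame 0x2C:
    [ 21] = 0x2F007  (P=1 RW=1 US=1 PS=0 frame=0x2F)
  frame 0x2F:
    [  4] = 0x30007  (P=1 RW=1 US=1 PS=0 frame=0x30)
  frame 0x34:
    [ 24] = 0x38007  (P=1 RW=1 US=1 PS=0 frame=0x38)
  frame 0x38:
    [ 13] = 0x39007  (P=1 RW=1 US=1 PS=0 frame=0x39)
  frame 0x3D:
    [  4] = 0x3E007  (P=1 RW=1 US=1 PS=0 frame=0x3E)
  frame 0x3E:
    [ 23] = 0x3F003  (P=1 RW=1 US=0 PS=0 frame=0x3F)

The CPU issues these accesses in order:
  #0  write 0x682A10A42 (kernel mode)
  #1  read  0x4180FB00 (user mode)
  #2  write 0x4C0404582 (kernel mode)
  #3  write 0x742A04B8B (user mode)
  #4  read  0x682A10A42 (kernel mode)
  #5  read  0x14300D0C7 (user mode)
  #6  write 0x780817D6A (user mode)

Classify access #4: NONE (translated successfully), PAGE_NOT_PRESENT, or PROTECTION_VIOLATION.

Walk each access:
#0 VA=0x682A10A42 (w,kernel):
  lvl0: tbl 0x16, slot 26 ⇒ 0x19007 (P1/RW1/US1/PS0)
  lvl1: tbl 0x19, slot 21 ⇒ 0x1B007 (P1/RW1/US1/PS0)
  lvl2: tbl 0x1B, slot 16 ⇒ 0x1C007 (P1/RW1/US1/PS0)
  ✓ 0x1CA42  — 3 lookups
#1 VA=0x4180FB00 (r,user):
  lvl0: tbl 0x16, slot 1 ⇒ 0x1E007 (P1/RW1/US1/PS0)
  lvl1: tbl 0x1E, slot 12 ⇒ 0x1F007 (P1/RW1/US1/PS0)
  lvl2: tbl 0x1F, slot 15 ⇒ 0x23003 (P1/RW1/US0/PS0)
  ⇒ fault: PROTECTION_VIOLATION  — 3 lookups
#2 VA=0x4C0404582 (w,kernel):
  lvl0: tbl 0x16, slot 19 ⇒ 0x27007 (P1/RW1/US1/PS0)
  lvl1: tbl 0x27, slot 2 ⇒ 0x2A007 (P1/RW1/US1/PS0)
  lvl2: tbl 0x2A, slot 4 ⇒ 0x48002 (P0/RW1/US0/PS0)
  ⇒ fault: PAGE_NOT_PRESENT  — 3 lookups
#3 VA=0x742A04B8B (w,user):
  lvl0: tbl 0x16, slot 29 ⇒ 0x2C007 (P1/RW1/US1/PS0)
  lvl1: tbl 0x2C, slot 21 ⇒ 0x2F007 (P1/RW1/US1/PS0)
  lvl2: tbl 0x2F, slot 4 ⇒ 0x30007 (P1/RW1/US1/PS0)
  ✓ 0x30B8B  — 3 lookups
#4 VA=0x682A10A42 (r,kernel):
  TLB hit vpn=0x682A10 → PA=0x1CA42
#5 VA=0x14300D0C7 (r,user):
  lvl0: tbl 0x16, slot 5 ⇒ 0x34007 (P1/RW1/US1/PS0)
  lvl1: tbl 0x34, slot 24 ⇒ 0x38007 (P1/RW1/US1/PS0)
  lvl2: tbl 0x38, slot 13 ⇒ 0x39007 (P1/RW1/US1/PS0)
  ✓ 0x390C7  — 3 lookups
#6 VA=0x780817D6A (w,user):
  lvl0: tbl 0x16, slot 30 ⇒ 0x3D007 (P1/RW1/US1/PS0)
  lvl1: tbl 0x3D, slot 4 ⇒ 0x3E007 (P1/RW1/US1/PS0)
  lvl2: tbl 0x3E, slot 23 ⇒ 0x3F003 (P1/RW1/US0/PS0)
  ⇒ fault: PROTECTION_VIOLATION  — 3 lookups

Access #4 fault: NONE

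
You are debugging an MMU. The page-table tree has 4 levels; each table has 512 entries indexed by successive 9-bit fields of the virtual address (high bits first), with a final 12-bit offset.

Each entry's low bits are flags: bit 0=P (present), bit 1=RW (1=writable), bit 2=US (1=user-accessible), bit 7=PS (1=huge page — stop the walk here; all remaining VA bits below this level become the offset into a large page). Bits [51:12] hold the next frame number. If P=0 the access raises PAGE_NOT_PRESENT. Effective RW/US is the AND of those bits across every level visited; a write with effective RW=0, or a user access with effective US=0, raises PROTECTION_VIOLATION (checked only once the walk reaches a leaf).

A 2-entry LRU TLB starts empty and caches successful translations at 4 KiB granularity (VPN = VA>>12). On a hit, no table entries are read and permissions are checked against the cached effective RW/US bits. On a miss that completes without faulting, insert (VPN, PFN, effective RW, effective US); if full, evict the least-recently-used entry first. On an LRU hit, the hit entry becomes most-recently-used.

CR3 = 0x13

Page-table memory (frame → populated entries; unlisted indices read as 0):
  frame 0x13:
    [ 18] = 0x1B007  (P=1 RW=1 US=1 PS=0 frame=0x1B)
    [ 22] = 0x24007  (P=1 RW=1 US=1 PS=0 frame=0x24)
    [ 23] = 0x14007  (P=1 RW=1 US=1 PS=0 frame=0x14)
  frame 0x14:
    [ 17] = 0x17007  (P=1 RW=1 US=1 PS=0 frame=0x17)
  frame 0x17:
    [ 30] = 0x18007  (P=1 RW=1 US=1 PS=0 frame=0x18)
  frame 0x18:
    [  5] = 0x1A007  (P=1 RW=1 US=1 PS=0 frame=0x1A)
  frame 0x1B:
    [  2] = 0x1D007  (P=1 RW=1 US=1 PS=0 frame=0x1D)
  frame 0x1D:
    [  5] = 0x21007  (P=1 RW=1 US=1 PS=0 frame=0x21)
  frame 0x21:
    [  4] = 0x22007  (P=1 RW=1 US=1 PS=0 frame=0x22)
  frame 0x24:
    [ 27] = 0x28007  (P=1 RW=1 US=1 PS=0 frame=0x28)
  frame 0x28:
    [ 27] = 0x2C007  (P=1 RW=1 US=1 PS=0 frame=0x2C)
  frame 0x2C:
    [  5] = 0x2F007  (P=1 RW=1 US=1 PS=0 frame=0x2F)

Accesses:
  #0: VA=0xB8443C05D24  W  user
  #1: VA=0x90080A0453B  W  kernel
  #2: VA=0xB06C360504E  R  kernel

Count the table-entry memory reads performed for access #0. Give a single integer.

Trace:
#0 VA=0xB8443C05D24 (w,user):
  lvl0: tbl 0x13, slot 23 ⇒ 0x14007 (P1/RW1/US1/PS0)
  lvl1: tbl 0x14, slot 17 ⇒ 0x17007 (P1/RW1/US1/PS0)
  lvl2: tbl 0x17, slot 30 ⇒ 0x18007 (P1/RW1/US1/PS0)
  lvl3: tbl 0x18, slot 5 ⇒ 0x1A007 (P1/RW1/US1/PS0)
  ✓ 0x1AD24  — 4 lookups
#1 VA=0x90080A0453B (w,kernel):
  lvl0: tbl 0x13, slot 18 ⇒ 0x1B007 (P1/RW1/US1/PS0)
  lvl1: tbl 0x1B, slot 2 ⇒ 0x1D007 (P1/RW1/US1/PS0)
  lvl2: tbl 0x1D, slot 5 ⇒ 0x21007 (P1/RW1/US1/PS0)
  lvl3: tbl 0x21, slot 4 ⇒ 0x22007 (P1/RW1/US1/PS0)
  ✓ 0x2253B  — 4 lookups
#2 VA=0xB06C360504E (r,kernel):
  lvl0: tbl 0x13, slot 22 ⇒ 0x24007 (P1/RW1/US1/PS0)
  lvl1: tbl 0x24, slot 27 ⇒ 0x28007 (P1/RW1/US1/PS0)
  lvl2: tbl 0x28, slot 27 ⇒ 0x2C007 (P1/RW1/US1/PS0)
  lvl3: tbl 0x2C, slot 5 ⇒ 0x2F007 (P1/RW1/US1/PS0)
  ✓ 0x2F04E  — 4 lookups

Entries read for #0: 4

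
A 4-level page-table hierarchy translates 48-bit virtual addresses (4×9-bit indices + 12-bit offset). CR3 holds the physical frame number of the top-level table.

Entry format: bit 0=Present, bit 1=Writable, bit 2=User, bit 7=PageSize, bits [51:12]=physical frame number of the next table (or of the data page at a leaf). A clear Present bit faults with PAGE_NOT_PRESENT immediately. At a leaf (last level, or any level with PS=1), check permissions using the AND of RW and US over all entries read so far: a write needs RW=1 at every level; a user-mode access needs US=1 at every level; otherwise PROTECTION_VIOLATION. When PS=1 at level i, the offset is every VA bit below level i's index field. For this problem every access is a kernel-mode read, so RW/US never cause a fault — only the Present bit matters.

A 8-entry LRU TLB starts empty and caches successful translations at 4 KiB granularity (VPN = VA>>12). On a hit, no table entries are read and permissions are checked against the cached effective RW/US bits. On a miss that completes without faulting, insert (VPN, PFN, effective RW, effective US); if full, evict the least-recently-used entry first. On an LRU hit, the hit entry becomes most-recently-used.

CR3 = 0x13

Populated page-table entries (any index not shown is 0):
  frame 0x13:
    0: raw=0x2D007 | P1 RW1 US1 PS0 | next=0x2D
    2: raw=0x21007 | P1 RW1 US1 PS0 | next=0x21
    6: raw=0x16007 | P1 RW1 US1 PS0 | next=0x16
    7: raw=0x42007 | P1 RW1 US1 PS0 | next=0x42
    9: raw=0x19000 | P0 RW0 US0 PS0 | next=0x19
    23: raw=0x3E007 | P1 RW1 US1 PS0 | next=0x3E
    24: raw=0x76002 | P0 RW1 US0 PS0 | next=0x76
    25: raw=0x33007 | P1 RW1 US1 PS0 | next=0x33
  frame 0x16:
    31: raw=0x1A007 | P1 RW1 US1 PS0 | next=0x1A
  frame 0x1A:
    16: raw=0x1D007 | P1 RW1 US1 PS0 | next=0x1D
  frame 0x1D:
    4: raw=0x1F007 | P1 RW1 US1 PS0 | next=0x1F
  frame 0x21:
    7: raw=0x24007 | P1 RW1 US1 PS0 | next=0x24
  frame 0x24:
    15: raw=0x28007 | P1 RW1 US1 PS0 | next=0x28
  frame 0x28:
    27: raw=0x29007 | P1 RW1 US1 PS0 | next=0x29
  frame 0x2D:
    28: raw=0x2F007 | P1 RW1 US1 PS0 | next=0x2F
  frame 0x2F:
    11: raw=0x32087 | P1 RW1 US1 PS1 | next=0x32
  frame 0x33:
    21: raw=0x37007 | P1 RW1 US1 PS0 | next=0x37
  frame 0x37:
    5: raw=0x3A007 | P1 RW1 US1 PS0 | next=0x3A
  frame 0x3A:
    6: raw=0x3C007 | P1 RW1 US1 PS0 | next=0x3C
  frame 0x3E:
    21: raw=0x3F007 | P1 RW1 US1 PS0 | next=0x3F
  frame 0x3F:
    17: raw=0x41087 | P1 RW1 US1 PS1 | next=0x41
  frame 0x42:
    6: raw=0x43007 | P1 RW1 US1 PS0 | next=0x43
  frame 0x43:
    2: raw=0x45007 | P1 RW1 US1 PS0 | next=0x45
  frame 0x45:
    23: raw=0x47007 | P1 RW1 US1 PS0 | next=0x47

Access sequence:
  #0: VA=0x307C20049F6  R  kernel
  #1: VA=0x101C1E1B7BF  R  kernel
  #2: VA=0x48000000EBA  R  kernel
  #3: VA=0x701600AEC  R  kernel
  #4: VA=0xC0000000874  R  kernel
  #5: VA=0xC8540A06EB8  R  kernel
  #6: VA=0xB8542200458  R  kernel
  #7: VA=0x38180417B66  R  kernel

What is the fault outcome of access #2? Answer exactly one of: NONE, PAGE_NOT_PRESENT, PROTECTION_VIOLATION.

Walk each access:
#0 VA=0x307C20049F6 (r,kernel):
  lvl0: tbl 0x13, slot 6 ⇒ 0x16007 (P1/RW1/US1/PS0)
  lvl1: tbl 0x16, slot 31 ⇒ 0x1A007 (P1/RW1/US1/PS0)
  lvl2: tbl 0x1A, slot 16 ⇒ 0x1D007 (P1/RW1/US1/PS0)
  lvl3: tbl 0x1D, slot 4 ⇒ 0x1F007 (P1/RW1/US1/PS0)
  → PA=0x1F9F6  (4 entries read)
#1 VA=0x101C1E1B7BF (r,kernel):
  lvl0: tbl 0x13, slot 2 ⇒ 0x21007 (P1/RW1/US1/PS0)
  lvl1: tbl 0x21, slot 7 ⇒ 0x24007 (P1/RW1/US1/PS0)
  lvl2: tbl 0x24, slot 15 ⇒ 0x28007 (P1/RW1/US1/PS0)
  lvl3: tbl 0x28, slot 27 ⇒ 0x29007 (P1/RW1/US1/PS0)
  → PA=0x297BF  (4 entries read)
#2 VA=0x48000000EBA (r,kernel):
  lvl0: tbl 0x13, slot 9 ⇒ 0x19000 (P0/RW0/US0/PS0)
  ⇒ fault: PAGE_NOT_PRESENT  — 1 lookups
#3 VA=0x701600AEC (r,kernel):
  lvl0: tbl 0x13, slot 0 ⇒ 0x2D007 (P1/RW1/US1/PS0)
  lvl1: tbl 0x2D, slot 28 ⇒ 0x2F007 (P1/RW1/US1/PS0)
  lvl2: tbl 0x2F, slot 11 ⇒ 0x32087 (P1/RW1/US1/PS1)
  → PA=0x32AEC (huge @L2)  (3 entries read)
#4 VA=0xC0000000874 (r,kernel):
  lvl0: tbl 0x13, slot 24 ⇒ 0x76002 (P0/RW1/US0/PS0)
  ⇒ fault: PAGE_NOT_PRESENT  — 1 lookups
#5 VA=0xC8540A06EB8 (r,kernel):
  lvl0: tbl 0x13, slot 25 ⇒ 0x33007 (P1/RW1/US1/PS0)
  lvl1: tbl 0x33, slot 21 ⇒ 0x37007 (P1/RW1/US1/PS0)
  lvl2: tbl 0x37, slot 5 ⇒ 0x3A007 (P1/RW1/US1/PS0)
  lvl3: tbl 0x3A, slot 6 ⇒ 0x3C007 (P1/RW1/US1/PS0)
  → PA=0x3CEB8  (4 entries read)
#6 VA=0xB8542200458 (r,kernel):
  lvl0: tbl 0x13, slot 23 ⇒ 0x3E007 (P1/RW1/US1/PS0)
  lvl1: tbl 0x3E, slot 21 ⇒ 0x3F007 (P1/RW1/US1/PS0)
  lvl2: tbl 0x3F, slot 17 ⇒ 0x41087 (P1/RW1/US1/PS1)
  → PA=0x41458 (huge @L2)  (3 entries read)
#7 VA=0x38180417B66 (r,kernel):
  lvl0: tbl 0x13, slot 7 ⇒ 0x42007 (P1/RW1/US1/PS0)
  lvl1: tbl 0x42, slot 6 ⇒ 0x43007 (P1/RW1/US1/PS0)
  lvl2: tbl 0x43, slot 2 ⇒ 0x45007 (P1/RW1/US1/PS0)
  lvl3: tbl 0x45, slot 23 ⇒ 0x47007 (P1/RW1/US1/PS0)
  → PA=0x47B66  (4 entries read)

Access #2 fault: PAGE_NOT_PRESENT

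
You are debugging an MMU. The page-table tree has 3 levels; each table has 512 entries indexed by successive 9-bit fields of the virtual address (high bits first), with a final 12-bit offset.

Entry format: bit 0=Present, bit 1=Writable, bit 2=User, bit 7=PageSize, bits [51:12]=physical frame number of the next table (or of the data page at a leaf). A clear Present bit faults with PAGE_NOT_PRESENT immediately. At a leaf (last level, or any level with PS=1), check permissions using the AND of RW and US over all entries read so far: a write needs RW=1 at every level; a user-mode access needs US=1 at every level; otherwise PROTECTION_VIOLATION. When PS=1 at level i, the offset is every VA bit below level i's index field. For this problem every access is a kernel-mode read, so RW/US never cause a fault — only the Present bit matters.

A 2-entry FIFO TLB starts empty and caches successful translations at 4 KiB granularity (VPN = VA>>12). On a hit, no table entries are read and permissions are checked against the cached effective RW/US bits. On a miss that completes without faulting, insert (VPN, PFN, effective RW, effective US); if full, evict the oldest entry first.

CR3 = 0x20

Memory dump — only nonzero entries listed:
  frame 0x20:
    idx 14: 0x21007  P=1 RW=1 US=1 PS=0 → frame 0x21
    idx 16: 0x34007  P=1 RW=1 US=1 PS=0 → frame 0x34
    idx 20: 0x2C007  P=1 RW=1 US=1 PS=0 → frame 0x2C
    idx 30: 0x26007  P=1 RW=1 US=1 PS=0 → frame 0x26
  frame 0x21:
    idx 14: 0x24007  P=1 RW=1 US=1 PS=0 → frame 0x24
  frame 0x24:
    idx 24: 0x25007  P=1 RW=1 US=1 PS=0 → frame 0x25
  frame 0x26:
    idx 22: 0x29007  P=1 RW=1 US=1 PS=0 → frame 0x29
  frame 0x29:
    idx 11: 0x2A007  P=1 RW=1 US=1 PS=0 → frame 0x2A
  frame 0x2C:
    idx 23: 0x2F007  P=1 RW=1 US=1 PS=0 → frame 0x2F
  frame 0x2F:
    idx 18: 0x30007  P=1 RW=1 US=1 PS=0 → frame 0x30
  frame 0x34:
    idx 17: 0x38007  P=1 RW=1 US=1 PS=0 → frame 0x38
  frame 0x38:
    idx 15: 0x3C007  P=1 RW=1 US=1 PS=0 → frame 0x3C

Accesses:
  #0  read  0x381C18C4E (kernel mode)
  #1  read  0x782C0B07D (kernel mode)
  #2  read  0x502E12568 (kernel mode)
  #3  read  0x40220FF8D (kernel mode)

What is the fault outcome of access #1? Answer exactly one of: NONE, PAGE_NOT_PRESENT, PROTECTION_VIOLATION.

Per-access translation:
#0 VA=0x381C18C4E (r,kernel):
  lvl0: tbl 0x20, slot 14 ⇒ 0x21007 (P1/RW1/US1/PS0)
  lvl1: tbl 0x21, slot 14 ⇒ 0x24007 (P1/RW1/US1/PS0)
  lvl2: tbl 0x24, slot 24 ⇒ 0x25007 (P1/RW1/US1/PS0)
  → PA=0x25C4E  (3 entries read)
#1 VA=0x782C0B07D (r,kernel):
  lvl0: tbl 0x20, slot 30 ⇒ 0x26007 (P1/RW1/US1/PS0)
  lvl1: tbl 0x26, slot 22 ⇒ 0x29007 (P1/RW1/US1/PS0)
  lvl2: tbl 0x29, slot 11 ⇒ 0x2A007 (P1/RW1/US1/PS0)
  → PA=0x2A07D  (3 entries read)
#2 VA=0x502E12568 (r,kernel):
  lvl0: tbl 0x20, slot 20 ⇒ 0x2C007 (P1/RW1/US1/PS0)
  lvl1: tbl 0x2C, slot 23 ⇒ 0x2F007 (P1/RW1/US1/PS0)
  lvl2: tbl 0x2F, slot 18 ⇒ 0x30007 (P1/RW1/US1/PS0)
  → PA=0x30568  (3 entries read)
#3 VA=0x40220FF8D (r,kernel):
  lvl0: tbl 0x20, slot 16 ⇒ 0x34007 (P1/RW1/US1/PS0)
  lvl1: tbl 0x34, slot 17 ⇒ 0x38007 (P1/RW1/US1/PS0)
  lvl2: tbl 0x38, slot 15 ⇒ 0x3C007 (P1/RW1/US1/PS0)
  → PA=0x3CF8D  (3 entries read)

Access #1 fault: NONE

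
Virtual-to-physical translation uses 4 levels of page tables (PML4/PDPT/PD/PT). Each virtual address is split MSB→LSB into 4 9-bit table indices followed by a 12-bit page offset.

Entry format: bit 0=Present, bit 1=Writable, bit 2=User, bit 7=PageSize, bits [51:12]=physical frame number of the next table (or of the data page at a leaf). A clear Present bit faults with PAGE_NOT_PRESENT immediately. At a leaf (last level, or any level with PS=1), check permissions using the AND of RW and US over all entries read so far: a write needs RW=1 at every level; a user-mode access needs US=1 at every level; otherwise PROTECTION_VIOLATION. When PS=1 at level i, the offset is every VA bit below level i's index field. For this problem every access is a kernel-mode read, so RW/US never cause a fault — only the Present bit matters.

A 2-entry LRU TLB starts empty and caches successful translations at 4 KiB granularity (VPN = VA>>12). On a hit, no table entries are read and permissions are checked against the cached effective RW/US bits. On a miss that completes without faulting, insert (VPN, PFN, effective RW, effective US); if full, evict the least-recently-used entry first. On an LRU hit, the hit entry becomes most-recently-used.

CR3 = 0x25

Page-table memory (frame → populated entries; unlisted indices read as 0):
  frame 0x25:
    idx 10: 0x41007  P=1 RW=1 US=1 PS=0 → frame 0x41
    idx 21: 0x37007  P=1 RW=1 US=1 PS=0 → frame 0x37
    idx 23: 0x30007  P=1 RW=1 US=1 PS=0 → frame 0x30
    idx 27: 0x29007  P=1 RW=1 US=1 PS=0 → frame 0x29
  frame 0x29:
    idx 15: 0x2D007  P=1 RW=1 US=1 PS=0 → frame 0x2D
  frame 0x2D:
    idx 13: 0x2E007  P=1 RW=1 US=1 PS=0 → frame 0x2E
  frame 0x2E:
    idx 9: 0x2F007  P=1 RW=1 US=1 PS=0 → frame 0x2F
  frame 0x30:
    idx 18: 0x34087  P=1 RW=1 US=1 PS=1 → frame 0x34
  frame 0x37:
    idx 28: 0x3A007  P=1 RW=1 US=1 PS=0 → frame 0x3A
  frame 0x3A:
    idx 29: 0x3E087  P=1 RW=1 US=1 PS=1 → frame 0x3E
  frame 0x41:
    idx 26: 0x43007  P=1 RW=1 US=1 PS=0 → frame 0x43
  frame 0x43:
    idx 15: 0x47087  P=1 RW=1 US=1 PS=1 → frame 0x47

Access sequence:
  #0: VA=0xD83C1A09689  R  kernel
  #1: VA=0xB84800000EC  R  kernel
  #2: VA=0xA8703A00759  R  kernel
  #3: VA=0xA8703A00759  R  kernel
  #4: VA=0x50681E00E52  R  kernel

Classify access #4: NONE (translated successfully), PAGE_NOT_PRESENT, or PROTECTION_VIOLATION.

Per-access translation:
#0 VA=0xD83C1A09689 (r,kernel):
  L0: frame=0x25 idx=27 entry=0x29007 [P=1 RW=1 US=1 PS=0]
  L1: frame=0x29 idx=15 entry=0x2D007 [P=1 RW=1 US=1 PS=0]
  L2: frame=0x2D idx=13 entry=0x2E007 [P=1 RW=1 US=1 PS=0]
  L3: frame=0x2E idx=9 entry=0x2F007 [P=1 RW=1 US=1 PS=0]
  → PA=0x2F689  (4 entries read)
#1 VA=0xB84800000EC (r,kernel):
  L0: frame=0x25 idx=23 entry=0x30007 [P=1 RW=1 US=1 PS=0]
  L1: frame=0x30 idx=18 entry=0x34087 [P=1 RW=1 US=1 PS=1]
  → PA=0x340EC (huge @L1)  (2 entries read)
#2 VA=0xA8703A00759 (r,kernel):
  L0: frame=0x25 idx=21 entry=0x37007 [P=1 RW=1 US=1 PS=0]
  L1: frame=0x37 idx=28 entry=0x3A007 [P=1 RW=1 US=1 PS=0]
  L2: frame=0x3A idx=29 entry=0x3E087 [P=1 RW=1 US=1 PS=1]
  → PA=0x3E759 (huge @L2)  (3 entries read)
#3 VA=0xA8703A00759 (r,kernel):
  TLB hit vpn=0xA8703A00 → PA=0x3E759
#4 VA=0x50681E00E52 (r,kernel):
  L0: frame=0x25 idx=10 entry=0x41007 [P=1 RW=1 US=1 PS=0]
  L1: frame=0x41 idx=26 entry=0x43007 [P=1 RW=1 US=1 PS=0]
  L2: frame=0x43 idx=15 entry=0x47087 [P=1 RW=1 US=1 PS=1]
  → PA=0x47E52 (huge @L2)  (3 entries read)

Access #4 fault: NONE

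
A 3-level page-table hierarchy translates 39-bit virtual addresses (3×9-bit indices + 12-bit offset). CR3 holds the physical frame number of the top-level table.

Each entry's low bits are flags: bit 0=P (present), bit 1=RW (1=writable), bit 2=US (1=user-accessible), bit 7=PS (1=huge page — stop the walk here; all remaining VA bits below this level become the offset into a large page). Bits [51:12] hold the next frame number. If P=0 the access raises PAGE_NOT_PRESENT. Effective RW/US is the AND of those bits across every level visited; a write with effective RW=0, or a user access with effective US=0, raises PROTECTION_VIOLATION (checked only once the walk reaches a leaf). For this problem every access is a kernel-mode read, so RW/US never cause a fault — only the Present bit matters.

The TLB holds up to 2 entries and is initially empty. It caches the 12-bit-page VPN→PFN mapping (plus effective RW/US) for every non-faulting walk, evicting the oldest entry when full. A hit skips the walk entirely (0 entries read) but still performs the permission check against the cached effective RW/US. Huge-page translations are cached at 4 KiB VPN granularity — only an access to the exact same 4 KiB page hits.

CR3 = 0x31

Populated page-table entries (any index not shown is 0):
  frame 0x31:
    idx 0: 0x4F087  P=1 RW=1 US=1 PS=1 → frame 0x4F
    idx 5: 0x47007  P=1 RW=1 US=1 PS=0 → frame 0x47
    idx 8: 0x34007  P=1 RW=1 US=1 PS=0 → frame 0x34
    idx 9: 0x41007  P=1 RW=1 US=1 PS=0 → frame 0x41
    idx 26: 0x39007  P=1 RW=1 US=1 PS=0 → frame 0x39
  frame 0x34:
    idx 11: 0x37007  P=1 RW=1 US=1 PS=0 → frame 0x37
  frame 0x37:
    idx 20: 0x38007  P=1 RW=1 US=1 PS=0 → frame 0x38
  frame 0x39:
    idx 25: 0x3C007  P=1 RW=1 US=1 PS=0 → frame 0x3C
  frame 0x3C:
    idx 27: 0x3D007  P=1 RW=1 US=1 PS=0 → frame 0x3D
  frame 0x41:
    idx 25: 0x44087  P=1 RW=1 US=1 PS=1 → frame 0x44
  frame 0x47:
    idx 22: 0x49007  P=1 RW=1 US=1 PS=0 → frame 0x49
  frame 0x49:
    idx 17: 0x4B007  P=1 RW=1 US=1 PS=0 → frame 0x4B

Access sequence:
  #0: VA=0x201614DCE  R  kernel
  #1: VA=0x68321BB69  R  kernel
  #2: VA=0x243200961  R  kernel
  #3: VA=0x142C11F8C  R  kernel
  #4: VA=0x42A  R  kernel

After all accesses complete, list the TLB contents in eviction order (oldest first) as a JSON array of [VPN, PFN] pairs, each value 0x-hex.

Walk each access:
#0 VA=0x201614DCE (r,kernel):
  L0: frame=0x31 idx=8 entry=0x34007 [P=1 RW=1 US=1 PS=0]
  L1: frame=0x34 idx=11 entry=0x37007 [P=1 RW=1 US=1 PS=0]
  L2: frame=0x37 idx=20 entry=0x38007 [P=1 RW=1 US=1 PS=0]
  ⇒ phys 0x38DCE  [3 reads]
#1 VA=0x68321BB69 (r,kernel):
  L0: frame=0x31 idx=26 entry=0x39007 [P=1 RW=1 US=1 PS=0]
  L1: frame=0x39 idx=25 entry=0x3C007 [P=1 RW=1 US=1 PS=0]
  L2: frame=0x3C idx=27 entry=0x3D007 [P=1 RW=1 US=1 PS=0]
  ⇒ phys 0x3DB69  [3 reads]
#2 VA=0x243200961 (r,kernel):
  L0: frame=0x31 idx=9 entry=0x41007 [P=1 RW=1 US=1 PS=0]
  L1: frame=0x41 idx=25 entry=0x44087 [P=1 RW=1 US=1 PS=1]
  ⇒ phys 0x44961 (huge @L1)  [2 reads]
#3 VA=0x142C11F8C (r,kernel):
  L0: frame=0x31 idx=5 entry=0x47007 [P=1 RW=1 US=1 PS=0]
  L1: frame=0x47 idx=22 entry=0x49007 [P=1 RW=1 US=1 PS=0]
  L2: frame=0x49 idx=17 entry=0x4B007 [P=1 RW=1 US=1 PS=0]
  ⇒ phys 0x4BF8C  [3 reads]
#4 VA=0x42A (r,kernel):
  L0: frame=0x31 idx=0 entry=0x4F087 [P=1 RW=1 US=1 PS=1]
  ⇒ phys 0x4F42A (huge @L0)  [1 reads]

TLB: [["0x142C11", "0x4B"], ["0x0", "0x4F"]]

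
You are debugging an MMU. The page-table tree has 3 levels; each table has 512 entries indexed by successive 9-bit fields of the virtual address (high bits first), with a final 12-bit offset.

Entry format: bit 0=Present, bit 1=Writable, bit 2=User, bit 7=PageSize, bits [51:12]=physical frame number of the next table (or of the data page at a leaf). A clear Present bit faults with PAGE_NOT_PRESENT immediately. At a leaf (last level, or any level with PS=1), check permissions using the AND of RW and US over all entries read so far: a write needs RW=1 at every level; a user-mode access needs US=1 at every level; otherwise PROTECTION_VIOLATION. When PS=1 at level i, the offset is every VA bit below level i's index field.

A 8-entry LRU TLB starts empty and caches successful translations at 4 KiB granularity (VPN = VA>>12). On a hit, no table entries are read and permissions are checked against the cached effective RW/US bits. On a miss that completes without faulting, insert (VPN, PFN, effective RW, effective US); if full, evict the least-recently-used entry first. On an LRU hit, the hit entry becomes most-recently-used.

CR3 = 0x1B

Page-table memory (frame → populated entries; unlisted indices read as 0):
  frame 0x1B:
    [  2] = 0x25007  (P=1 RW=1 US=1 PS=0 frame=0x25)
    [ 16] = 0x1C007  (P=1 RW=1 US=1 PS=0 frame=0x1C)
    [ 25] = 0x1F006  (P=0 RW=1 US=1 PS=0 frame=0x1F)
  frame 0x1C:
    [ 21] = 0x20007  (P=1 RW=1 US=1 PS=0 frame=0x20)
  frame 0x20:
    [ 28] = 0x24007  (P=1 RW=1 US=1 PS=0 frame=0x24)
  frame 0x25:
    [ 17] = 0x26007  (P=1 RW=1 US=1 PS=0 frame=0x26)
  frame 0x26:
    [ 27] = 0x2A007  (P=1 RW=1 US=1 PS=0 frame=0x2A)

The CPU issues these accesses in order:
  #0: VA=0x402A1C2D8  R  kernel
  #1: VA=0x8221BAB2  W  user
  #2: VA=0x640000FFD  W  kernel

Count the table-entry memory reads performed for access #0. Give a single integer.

Walk each access:
#0 VA=0x402A1C2D8 (r,kernel):
  L0 @0x1B[16] → 0x1C007  P=1,RW=1,US=1,PS=0
  L1 @0x1C[21] → 0x20007  P=1,RW=1,US=1,PS=0
  L2 @0x20[28] → 0x24007  P=1,RW=1,US=1,PS=0
  ✓ 0x242D8  — 3 lookups
#1 VA=0x8221BAB2 (w,user):
  L0 @0x1B[2] → 0x25007  P=1,RW=1,US=1,PS=0
  L1 @0x25[17] → 0x26007  P=1,RW=1,US=1,PS=0
  L2 @0x26[27] → 0x2A007  P=1,RW=1,US=1,PS=0
  ✓ 0x2AAB2  — 3 lookups
#2 VA=0x640000FFD (w,kernel):
  L0 @0x1B[25] → 0x1F006  P=0,RW=1,US=1,PS=0
  ⇒ fault: PAGE_NOT_PRESENT  — 1 lookups

Entries read for #0: 3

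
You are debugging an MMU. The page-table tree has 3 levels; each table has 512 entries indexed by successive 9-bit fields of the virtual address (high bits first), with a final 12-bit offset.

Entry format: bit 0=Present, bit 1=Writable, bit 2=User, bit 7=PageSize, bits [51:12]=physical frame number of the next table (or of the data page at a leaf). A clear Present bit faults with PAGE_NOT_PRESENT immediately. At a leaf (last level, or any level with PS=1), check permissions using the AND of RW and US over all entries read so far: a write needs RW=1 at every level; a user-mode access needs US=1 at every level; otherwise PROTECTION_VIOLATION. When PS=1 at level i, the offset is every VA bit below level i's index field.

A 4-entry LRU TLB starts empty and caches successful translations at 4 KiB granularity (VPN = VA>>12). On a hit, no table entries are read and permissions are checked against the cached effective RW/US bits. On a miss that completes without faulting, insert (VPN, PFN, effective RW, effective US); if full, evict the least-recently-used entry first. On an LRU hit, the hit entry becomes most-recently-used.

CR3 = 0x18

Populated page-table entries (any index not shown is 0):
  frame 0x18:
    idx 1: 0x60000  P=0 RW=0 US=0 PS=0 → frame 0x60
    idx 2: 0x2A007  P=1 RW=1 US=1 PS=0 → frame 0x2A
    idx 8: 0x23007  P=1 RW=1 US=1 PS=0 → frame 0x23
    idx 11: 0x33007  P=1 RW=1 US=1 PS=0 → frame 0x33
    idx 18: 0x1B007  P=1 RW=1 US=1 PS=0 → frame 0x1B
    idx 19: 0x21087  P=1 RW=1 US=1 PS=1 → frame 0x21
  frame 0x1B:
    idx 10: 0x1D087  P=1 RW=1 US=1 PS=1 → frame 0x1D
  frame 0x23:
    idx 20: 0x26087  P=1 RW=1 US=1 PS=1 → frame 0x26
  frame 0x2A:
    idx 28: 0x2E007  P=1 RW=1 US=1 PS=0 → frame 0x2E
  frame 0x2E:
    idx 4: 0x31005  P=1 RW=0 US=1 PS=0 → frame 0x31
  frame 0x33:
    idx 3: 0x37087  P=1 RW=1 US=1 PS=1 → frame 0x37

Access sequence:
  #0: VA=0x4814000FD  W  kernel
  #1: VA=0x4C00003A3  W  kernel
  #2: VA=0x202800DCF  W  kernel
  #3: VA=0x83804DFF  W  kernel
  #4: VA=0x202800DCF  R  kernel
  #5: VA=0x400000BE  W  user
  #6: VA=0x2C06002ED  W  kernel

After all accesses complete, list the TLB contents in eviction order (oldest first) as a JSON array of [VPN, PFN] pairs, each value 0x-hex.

Per-access translation:
#0 VA=0x4814000FD (w,kernel):
  lvl0: tbl 0x18, slot 18 ⇒ 0x1B007 (P1/RW1/US1/PS0)
  lvl1: tbl 0x1B, slot 10 ⇒ 0x1D087 (P1/RW1/US1/PS1)
  ✓ 0x1D0FD (huge @L1)  — 2 lookups
#1 VA=0x4C00003A3 (w,kernel):
  lvl0: tbl 0x18, slot 19 ⇒ 0x21087 (P1/RW1/US1/PS1)
  ✓ 0x213A3 (huge @L0)  — 1 lookups
#2 VA=0x202800DCF (w,kernel):
  lvl0: tbl 0x18, slot 8 ⇒ 0x23007 (P1/RW1/US1/PS0)
  lvl1: tbl 0x23, slot 20 ⇒ 0x26087 (P1/RW1/US1/PS1)
  ✓ 0x26DCF (huge @L1)  — 2 lookups
#3 VA=0x83804DFF (w,kernel):
  lvl0: tbl 0x18, slot 2 ⇒ 0x2A007 (P1/RW1/US1/PS0)
  lvl1: tbl 0x2A, slot 28 ⇒ 0x2E007 (P1/RW1/US1/PS0)
  lvl2: tbl 0x2E, slot 4 ⇒ 0x31005 (P1/RW0/US1/PS0)
  → PROTECTION_VIOLATION  (3 entries read)
#4 VA=0x202800DCF (r,kernel):
  TLB hit vpn=0x202800 → PA=0x26DCF
#5 VA=0x400000BE (w,user):
  lvl0: tbl 0x18, slot 1 ⇒ 0x60000 (P0/RW0/US0/PS0)
  → PAGE_NOT_PRESENT  (1 entries read)
#6 VA=0x2C06002ED (w,kernel):
  lvl0: tbl 0x18, slot 11 ⇒ 0x33007 (P1/RW1/US1/PS0)
  lvl1: tbl 0x33, slot 3 ⇒ 0x37087 (P1/RW1/US1/PS1)
  ✓ 0x372ED (huge @L1)  — 2 lookups

TLB: [["0x481400", "0x1D"], ["0x4C0000", "0x21"], ["0x202800", "0x26"], ["0x2C0600", "0x37"]]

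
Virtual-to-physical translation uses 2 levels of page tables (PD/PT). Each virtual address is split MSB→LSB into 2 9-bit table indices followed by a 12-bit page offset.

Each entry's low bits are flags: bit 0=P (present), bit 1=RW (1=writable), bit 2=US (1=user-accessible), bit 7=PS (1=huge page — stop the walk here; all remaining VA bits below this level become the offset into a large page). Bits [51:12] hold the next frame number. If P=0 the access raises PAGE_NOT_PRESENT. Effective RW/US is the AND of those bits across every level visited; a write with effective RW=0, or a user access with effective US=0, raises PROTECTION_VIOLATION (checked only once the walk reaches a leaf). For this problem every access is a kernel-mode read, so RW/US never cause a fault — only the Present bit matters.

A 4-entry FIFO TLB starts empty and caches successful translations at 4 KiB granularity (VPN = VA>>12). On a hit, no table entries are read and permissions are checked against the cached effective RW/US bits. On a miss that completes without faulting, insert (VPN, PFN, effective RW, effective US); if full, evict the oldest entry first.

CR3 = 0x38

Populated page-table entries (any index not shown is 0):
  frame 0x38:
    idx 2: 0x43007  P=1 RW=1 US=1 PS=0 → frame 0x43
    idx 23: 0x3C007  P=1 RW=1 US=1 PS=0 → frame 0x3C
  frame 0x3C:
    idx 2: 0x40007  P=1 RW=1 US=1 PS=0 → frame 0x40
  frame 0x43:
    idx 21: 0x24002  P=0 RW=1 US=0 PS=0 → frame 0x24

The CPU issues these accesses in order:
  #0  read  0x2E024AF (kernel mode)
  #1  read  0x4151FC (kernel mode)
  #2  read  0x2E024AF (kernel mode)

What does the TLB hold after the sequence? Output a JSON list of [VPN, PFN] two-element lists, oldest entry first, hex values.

Trace:
#0 VA=0x2E024AF (r,kernel):
  L0: frame=0x38 idx=23 entry=0x3C007 [P=1 RW=1 US=1 PS=0]
  L1: frame=0x3C idx=2 entry=0x40007 [P=1 RW=1 US=1 PS=0]
  ⇒ phys 0x404AF  [2 reads]
#1 VA=0x4151FC (r,kernel):
  L0: frame=0x38 idx=2 entry=0x43007 [P=1 RW=1 US=1 PS=0]
  L1: frame=0x43 idx=21 entry=0x24002 [P=0 RW=1 US=0 PS=0]
  → PAGE_NOT_PRESENT  (2 entries read)
#2 VA=0x2E024AF (r,kernel):
  TLB hit vpn=0x2E02 → PA=0x404AF

TLB: [["0x2E02", "0x40"]]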